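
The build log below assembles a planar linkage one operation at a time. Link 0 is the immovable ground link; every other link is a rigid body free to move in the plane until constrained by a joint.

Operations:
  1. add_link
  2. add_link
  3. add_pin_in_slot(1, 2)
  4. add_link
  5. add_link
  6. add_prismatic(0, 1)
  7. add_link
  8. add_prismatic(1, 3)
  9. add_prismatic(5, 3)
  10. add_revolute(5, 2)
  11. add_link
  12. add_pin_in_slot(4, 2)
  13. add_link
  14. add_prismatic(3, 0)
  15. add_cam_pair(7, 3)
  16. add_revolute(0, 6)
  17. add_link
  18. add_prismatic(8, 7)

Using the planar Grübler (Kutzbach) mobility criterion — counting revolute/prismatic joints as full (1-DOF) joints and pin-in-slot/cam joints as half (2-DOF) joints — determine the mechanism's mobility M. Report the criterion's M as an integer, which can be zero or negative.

M = 7

link 0 = ground. State L|J1|J2 = 1|0|0
+link1  2|0|0
+link2  3|0|0
PS(1,2) f=2→J2  3|0|1
+link3  4|0|1
+link4  5|0|1
P(0,1) f=1→J1  5|1|1
+link5  6|1|1
P(1,3) f=1→J1  6|2|1
P(5,3) f=1→J1  6|3|1
R(5,2) f=1→J1  6|4|1
+link6  7|4|1
PS(4,2) f=2→J2  7|4|2
+link7  8|4|2
P(3,0) f=1→J1  8|5|2
C(7,3) f=2→J2  8|5|3
R(0,6) f=1→J1  8|6|3
+link8  9|6|3
P(8,7) f=1→J1  9|7|3
M = 3(9−1)−2·7−3 = 24−14−3 = 7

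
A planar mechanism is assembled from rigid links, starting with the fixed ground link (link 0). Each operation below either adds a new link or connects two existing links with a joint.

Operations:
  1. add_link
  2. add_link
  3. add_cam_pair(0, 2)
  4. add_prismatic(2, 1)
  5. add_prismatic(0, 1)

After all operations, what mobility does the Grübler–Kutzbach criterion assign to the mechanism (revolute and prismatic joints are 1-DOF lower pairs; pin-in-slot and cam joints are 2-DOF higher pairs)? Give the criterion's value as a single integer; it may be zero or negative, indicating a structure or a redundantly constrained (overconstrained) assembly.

link 0 = ground. State L|J1|J2 = 1|0|0
+link1  2|0|0
+link2  3|0|0
C(0,2) f=2→J2  3|0|1
P(2,1) f=1→J1  3|1|1
P(0,1) f=1→J1  3|2|1
M = 3(3−1)−2·2−1 = 6−4−1 = 1

M = 1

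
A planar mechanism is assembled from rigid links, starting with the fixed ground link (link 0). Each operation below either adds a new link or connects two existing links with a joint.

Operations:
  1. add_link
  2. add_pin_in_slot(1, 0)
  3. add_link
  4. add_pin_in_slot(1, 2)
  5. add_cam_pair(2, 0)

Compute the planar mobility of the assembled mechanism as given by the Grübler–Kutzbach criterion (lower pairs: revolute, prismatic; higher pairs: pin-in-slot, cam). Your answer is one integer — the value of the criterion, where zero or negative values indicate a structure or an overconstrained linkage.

(L,J1,J2)=(1,0,0); link0 fixed
link1: (2,0,0)
PS 1-0 [J2]: (2,0,1)
link2: (3,0,1)
PS 1-2 [J2]: (3,0,2)
C 2-0 [J2]: (3,0,3)
Grübler: 3·2 − 2·0 − 3 = 3

M = 3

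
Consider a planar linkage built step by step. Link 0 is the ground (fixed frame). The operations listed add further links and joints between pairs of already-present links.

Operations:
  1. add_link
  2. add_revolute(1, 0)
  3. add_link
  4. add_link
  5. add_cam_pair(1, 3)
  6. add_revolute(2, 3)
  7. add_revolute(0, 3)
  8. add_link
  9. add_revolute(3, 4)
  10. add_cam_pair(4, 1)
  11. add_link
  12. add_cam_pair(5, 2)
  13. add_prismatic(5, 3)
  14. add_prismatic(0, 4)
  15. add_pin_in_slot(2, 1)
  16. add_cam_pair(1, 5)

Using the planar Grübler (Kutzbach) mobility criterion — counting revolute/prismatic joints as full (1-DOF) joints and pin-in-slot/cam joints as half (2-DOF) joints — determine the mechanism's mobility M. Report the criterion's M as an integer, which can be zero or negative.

link 0 = ground. State L|J1|J2 = 1|0|0
+link1  2|0|0
R(1,0) f=1→J1  2|1|0
+link2  3|1|0
+link3  4|1|0
C(1,3) f=2→J2  4|1|1
R(2,3) f=1→J1  4|2|1
R(0,3) f=1→J1  4|3|1
+link4  5|3|1
R(3,4) f=1→J1  5|4|1
C(4,1) f=2→J2  5|4|2
+link5  6|4|2
C(5,2) f=2→J2  6|4|3
P(5,3) f=1→J1  6|5|3
P(0,4) f=1→J1  6|6|3
PS(2,1) f=2→J2  6|6|4
C(1,5) f=2→J2  6|6|5
M = 3(6−1)−2·6−5 = 15−12−5 = -2

M = -2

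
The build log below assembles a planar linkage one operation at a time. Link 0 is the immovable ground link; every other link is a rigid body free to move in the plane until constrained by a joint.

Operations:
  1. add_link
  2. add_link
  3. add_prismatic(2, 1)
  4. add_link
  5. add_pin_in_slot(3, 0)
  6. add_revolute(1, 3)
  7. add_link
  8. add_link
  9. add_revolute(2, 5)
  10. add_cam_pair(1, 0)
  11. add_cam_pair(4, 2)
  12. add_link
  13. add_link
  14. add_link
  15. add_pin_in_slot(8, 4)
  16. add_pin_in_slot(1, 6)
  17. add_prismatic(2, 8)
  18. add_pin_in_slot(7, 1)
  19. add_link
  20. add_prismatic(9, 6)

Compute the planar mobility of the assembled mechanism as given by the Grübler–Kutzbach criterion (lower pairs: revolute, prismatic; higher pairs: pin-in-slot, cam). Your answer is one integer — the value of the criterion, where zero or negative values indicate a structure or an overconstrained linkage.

L=1 J1=0 J2=0
add link → L=2 J1=0 J2=0
add link → L=3 J1=0 J2=0
P@2,1 dof=1 J1 → L=3 J1=1 J2=0
add link → L=4 J1=1 J2=0
PS@3,0 dof=2 J2 → L=4 J1=1 J2=1
R@1,3 dof=1 J1 → L=4 J1=2 J2=1
add link → L=5 J1=2 J2=1
add link → L=6 J1=2 J2=1
R@2,5 dof=1 J1 → L=6 J1=3 J2=1
C@1,0 dof=2 J2 → L=6 J1=3 J2=2
C@4,2 dof=2 J2 → L=6 J1=3 J2=3
add link → L=7 J1=3 J2=3
add link → L=8 J1=3 J2=3
add link → L=9 J1=3 J2=3
PS@8,4 dof=2 J2 → L=9 J1=3 J2=4
PS@1,6 dof=2 J2 → L=9 J1=3 J2=5
P@2,8 dof=1 J1 → L=9 J1=4 J2=5
PS@7,1 dof=2 J2 → L=9 J1=4 J2=6
add link → L=10 J1=4 J2=6
P@9,6 dof=1 J1 → L=10 J1=5 J2=6
M=3(L−1)−2J1−J2=3·9−2·5−6=11

M = 11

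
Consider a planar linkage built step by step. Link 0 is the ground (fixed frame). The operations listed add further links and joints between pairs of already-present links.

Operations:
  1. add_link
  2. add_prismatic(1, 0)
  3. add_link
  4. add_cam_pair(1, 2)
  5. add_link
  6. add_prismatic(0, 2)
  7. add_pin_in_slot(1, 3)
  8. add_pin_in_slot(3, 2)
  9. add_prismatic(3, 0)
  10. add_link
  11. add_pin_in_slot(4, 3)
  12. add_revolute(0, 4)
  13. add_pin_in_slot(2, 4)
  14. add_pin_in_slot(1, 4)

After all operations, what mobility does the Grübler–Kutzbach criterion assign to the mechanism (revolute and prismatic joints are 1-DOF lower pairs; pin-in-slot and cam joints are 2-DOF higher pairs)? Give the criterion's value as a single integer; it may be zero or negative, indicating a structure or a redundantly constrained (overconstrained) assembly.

link 0 = ground. State L|J1|J2 = 1|0|0
+link1  2|0|0
P(1,0) f=1→J1  2|1|0
+link2  3|1|0
C(1,2) f=2→J2  3|1|1
+link3  4|1|1
P(0,2) f=1→J1  4|2|1
PS(1,3) f=2→J2  4|2|2
PS(3,2) f=2→J2  4|2|3
P(3,0) f=1→J1  4|3|3
+link4  5|3|3
PS(4,3) f=2→J2  5|3|4
R(0,4) f=1→J1  5|4|4
PS(2,4) f=2→J2  5|4|5
PS(1,4) f=2→J2  5|4|6
M = 3(5−1)−2·4−6 = 12−8−6 = -2

M = -2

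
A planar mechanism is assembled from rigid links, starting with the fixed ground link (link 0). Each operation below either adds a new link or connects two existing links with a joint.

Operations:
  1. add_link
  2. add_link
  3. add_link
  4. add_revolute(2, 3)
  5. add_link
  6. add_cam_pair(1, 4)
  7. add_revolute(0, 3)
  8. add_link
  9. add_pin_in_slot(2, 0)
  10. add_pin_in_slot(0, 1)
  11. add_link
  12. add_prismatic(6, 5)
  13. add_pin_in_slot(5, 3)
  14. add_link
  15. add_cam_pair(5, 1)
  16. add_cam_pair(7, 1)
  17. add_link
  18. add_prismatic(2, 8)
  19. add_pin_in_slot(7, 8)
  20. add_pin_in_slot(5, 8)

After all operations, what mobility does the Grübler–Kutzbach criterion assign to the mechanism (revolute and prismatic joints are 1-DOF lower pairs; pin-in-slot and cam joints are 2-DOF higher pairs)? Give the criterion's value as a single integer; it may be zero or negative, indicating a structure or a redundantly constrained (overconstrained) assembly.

M = 8

link 0 = ground. State L|J1|J2 = 1|0|0
+link1  2|0|0
+link2  3|0|0
+link3  4|0|0
R(2,3) f=1→J1  4|1|0
+link4  5|1|0
C(1,4) f=2→J2  5|1|1
R(0,3) f=1→J1  5|2|1
+link5  6|2|1
PS(2,0) f=2→J2  6|2|2
PS(0,1) f=2→J2  6|2|3
+link6  7|2|3
P(6,5) f=1→J1  7|3|3
PS(5,3) f=2→J2  7|3|4
+link7  8|3|4
C(5,1) f=2→J2  8|3|5
C(7,1) f=2→J2  8|3|6
+link8  9|3|6
P(2,8) f=1→J1  9|4|6
PS(7,8) f=2→J2  9|4|7
PS(5,8) f=2→J2  9|4|8
M = 3(9−1)−2·4−8 = 24−8−8 = 8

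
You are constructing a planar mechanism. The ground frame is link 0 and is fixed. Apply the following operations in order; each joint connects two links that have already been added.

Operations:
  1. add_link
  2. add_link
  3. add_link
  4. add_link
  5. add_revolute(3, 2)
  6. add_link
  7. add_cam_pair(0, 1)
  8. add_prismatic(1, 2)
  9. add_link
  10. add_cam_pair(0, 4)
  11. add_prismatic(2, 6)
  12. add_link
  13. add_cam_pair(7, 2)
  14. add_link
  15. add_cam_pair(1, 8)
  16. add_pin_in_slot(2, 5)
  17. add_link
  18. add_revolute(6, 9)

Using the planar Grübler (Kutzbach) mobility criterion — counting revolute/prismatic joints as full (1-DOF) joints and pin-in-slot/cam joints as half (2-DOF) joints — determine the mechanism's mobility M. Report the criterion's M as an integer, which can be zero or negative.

link 0 = ground. State L|J1|J2 = 1|0|0
+link1  2|0|0
+link2  3|0|0
+link3  4|0|0
+link4  5|0|0
R(3,2) f=1→J1  5|1|0
+link5  6|1|0
C(0,1) f=2→J2  6|1|1
P(1,2) f=1→J1  6|2|1
+link6  7|2|1
C(0,4) f=2→J2  7|2|2
P(2,6) f=1→J1  7|3|2
+link7  8|3|2
C(7,2) f=2→J2  8|3|3
+link8  9|3|3
C(1,8) f=2→J2  9|3|4
PS(2,5) f=2→J2  9|3|5
+link9  10|3|5
R(6,9) f=1→J1  10|4|5
M = 3(10−1)−2·4−5 = 27−8−5 = 14

M = 14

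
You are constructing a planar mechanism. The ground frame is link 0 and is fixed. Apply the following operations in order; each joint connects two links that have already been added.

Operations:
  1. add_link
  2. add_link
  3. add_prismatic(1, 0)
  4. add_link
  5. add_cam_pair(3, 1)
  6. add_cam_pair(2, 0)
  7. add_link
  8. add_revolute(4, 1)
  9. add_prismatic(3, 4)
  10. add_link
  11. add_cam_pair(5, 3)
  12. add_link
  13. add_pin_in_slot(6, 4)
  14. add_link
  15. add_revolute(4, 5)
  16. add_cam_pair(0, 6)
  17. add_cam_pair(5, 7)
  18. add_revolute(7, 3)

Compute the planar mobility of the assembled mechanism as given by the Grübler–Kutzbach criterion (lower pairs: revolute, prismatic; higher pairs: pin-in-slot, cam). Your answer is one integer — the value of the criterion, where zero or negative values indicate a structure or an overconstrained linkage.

M = 5

L=1 J1=0 J2=0
add link → L=2 J1=0 J2=0
add link → L=3 J1=0 J2=0
P@1,0 dof=1 J1 → L=3 J1=1 J2=0
add link → L=4 J1=1 J2=0
C@3,1 dof=2 J2 → L=4 J1=1 J2=1
C@2,0 dof=2 J2 → L=4 J1=1 J2=2
add link → L=5 J1=1 J2=2
R@4,1 dof=1 J1 → L=5 J1=2 J2=2
P@3,4 dof=1 J1 → L=5 J1=3 J2=2
add link → L=6 J1=3 J2=2
C@5,3 dof=2 J2 → L=6 J1=3 J2=3
add link → L=7 J1=3 J2=3
PS@6,4 dof=2 J2 → L=7 J1=3 J2=4
add link → L=8 J1=3 J2=4
R@4,5 dof=1 J1 → L=8 J1=4 J2=4
C@0,6 dof=2 J2 → L=8 J1=4 J2=5
C@5,7 dof=2 J2 → L=8 J1=4 J2=6
R@7,3 dof=1 J1 → L=8 J1=5 J2=6
M=3(L−1)−2J1−J2=3·7−2·5−6=5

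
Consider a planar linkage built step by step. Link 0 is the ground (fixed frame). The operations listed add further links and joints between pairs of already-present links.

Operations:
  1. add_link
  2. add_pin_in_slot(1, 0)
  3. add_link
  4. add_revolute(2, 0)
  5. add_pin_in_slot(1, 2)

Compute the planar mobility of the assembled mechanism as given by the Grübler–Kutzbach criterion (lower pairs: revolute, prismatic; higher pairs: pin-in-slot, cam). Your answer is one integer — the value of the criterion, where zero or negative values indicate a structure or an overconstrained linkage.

M = 2

L=1 J1=0 J2=0
add link → L=2 J1=0 J2=0
PS@1,0 dof=2 J2 → L=2 J1=0 J2=1
add link → L=3 J1=0 J2=1
R@2,0 dof=1 J1 → L=3 J1=1 J2=1
PS@1,2 dof=2 J2 → L=3 J1=1 J2=2
M=3(L−1)−2J1−J2=3·2−2·1−2=2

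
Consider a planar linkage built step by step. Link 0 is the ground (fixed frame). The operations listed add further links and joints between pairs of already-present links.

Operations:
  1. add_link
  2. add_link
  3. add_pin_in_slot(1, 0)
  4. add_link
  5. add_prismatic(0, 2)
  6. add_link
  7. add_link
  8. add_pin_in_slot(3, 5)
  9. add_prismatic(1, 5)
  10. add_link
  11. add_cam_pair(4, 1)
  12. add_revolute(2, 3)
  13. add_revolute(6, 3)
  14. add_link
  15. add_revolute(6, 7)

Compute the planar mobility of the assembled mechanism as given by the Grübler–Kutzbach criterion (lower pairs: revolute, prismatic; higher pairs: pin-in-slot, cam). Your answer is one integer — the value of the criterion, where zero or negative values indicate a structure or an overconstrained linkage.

M = 8

ground; <1,0,0>
#1 <2,0,0>
#2 <3,0,0>
PS:1↔0 J2 <3,0,1>
#3 <4,0,1>
P:0↔2 J1 <4,1,1>
#4 <5,1,1>
#5 <6,1,1>
PS:3↔5 J2 <6,1,2>
P:1↔5 J1 <6,2,2>
#6 <7,2,2>
C:4↔1 J2 <7,2,3>
R:2↔3 J1 <7,3,3>
R:6↔3 J1 <7,4,3>
#7 <8,4,3>
R:6↔7 J1 <8,5,3>
3×7 − 2×5 − 1×3 = 8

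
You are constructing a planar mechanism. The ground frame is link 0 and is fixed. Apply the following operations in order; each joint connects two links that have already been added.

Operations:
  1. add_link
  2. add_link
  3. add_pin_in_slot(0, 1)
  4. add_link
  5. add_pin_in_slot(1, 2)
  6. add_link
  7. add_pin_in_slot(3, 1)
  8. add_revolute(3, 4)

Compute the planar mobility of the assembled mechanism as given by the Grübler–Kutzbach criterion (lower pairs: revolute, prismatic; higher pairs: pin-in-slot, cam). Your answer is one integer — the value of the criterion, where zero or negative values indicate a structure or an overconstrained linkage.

L=1 J1=0 J2=0
add link → L=2 J1=0 J2=0
add link → L=3 J1=0 J2=0
PS@0,1 dof=2 J2 → L=3 J1=0 J2=1
add link → L=4 J1=0 J2=1
PS@1,2 dof=2 J2 → L=4 J1=0 J2=2
add link → L=5 J1=0 J2=2
PS@3,1 dof=2 J2 → L=5 J1=0 J2=3
R@3,4 dof=1 J1 → L=5 J1=1 J2=3
M=3(L−1)−2J1−J2=3·4−2·1−3=7

M = 7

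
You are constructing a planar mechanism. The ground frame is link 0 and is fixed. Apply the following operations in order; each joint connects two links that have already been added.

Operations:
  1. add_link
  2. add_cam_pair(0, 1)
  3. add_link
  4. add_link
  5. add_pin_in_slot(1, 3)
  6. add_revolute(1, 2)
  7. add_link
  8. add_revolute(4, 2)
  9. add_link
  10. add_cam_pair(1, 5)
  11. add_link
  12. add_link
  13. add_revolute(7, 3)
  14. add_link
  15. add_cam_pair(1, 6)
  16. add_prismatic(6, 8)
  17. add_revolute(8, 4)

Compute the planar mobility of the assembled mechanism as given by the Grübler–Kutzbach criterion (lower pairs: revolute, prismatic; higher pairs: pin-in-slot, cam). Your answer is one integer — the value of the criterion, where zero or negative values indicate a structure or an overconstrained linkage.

M = 10

ground; <1,0,0>
#1 <2,0,0>
C:0↔1 J2 <2,0,1>
#2 <3,0,1>
#3 <4,0,1>
PS:1↔3 J2 <4,0,2>
R:1↔2 J1 <4,1,2>
#4 <5,1,2>
R:4↔2 J1 <5,2,2>
#5 <6,2,2>
C:1↔5 J2 <6,2,3>
#6 <7,2,3>
#7 <8,2,3>
R:7↔3 J1 <8,3,3>
#8 <9,3,3>
C:1↔6 J2 <9,3,4>
P:6↔8 J1 <9,4,4>
R:8↔4 J1 <9,5,4>
3×8 − 2×5 − 1×4 = 10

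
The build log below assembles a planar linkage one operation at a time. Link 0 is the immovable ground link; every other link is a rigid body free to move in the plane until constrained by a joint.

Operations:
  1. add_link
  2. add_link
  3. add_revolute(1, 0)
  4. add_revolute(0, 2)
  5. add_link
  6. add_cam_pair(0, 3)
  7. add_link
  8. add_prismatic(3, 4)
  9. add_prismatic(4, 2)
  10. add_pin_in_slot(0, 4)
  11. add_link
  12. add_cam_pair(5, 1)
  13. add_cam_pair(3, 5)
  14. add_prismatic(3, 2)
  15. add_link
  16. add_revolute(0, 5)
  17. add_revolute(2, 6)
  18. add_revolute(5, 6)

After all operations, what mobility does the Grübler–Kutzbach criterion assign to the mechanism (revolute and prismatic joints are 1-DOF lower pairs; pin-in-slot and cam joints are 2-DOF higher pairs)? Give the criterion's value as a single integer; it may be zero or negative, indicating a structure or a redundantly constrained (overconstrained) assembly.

M = -2

L=1 J1=0 J2=0
add link → L=2 J1=0 J2=0
add link → L=3 J1=0 J2=0
R@1,0 dof=1 J1 → L=3 J1=1 J2=0
R@0,2 dof=1 J1 → L=3 J1=2 J2=0
add link → L=4 J1=2 J2=0
C@0,3 dof=2 J2 → L=4 J1=2 J2=1
add link → L=5 J1=2 J2=1
P@3,4 dof=1 J1 → L=5 J1=3 J2=1
P@4,2 dof=1 J1 → L=5 J1=4 J2=1
PS@0,4 dof=2 J2 → L=5 J1=4 J2=2
add link → L=6 J1=4 J2=2
C@5,1 dof=2 J2 → L=6 J1=4 J2=3
C@3,5 dof=2 J2 → L=6 J1=4 J2=4
P@3,2 dof=1 J1 → L=6 J1=5 J2=4
add link → L=7 J1=5 J2=4
R@0,5 dof=1 J1 → L=7 J1=6 J2=4
R@2,6 dof=1 J1 → L=7 J1=7 J2=4
R@5,6 dof=1 J1 → L=7 J1=8 J2=4
M=3(L−1)−2J1−J2=3·6−2·8−4=-2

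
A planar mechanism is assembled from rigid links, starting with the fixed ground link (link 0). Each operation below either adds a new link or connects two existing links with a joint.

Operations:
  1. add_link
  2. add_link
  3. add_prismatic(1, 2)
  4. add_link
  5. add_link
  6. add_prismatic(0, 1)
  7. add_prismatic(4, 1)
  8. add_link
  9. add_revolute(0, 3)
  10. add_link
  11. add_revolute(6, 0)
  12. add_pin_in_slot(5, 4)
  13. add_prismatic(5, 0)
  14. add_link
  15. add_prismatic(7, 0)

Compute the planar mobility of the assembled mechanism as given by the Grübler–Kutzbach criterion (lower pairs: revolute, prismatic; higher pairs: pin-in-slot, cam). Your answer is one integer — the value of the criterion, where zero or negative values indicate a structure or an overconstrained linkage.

M = 6

L=1 J1=0 J2=0
add link → L=2 J1=0 J2=0
add link → L=3 J1=0 J2=0
P@1,2 dof=1 J1 → L=3 J1=1 J2=0
add link → L=4 J1=1 J2=0
add link → L=5 J1=1 J2=0
P@0,1 dof=1 J1 → L=5 J1=2 J2=0
P@4,1 dof=1 J1 → L=5 J1=3 J2=0
add link → L=6 J1=3 J2=0
R@0,3 dof=1 J1 → L=6 J1=4 J2=0
add link → L=7 J1=4 J2=0
R@6,0 dof=1 J1 → L=7 J1=5 J2=0
PS@5,4 dof=2 J2 → L=7 J1=5 J2=1
P@5,0 dof=1 J1 → L=7 J1=6 J2=1
add link → L=8 J1=6 J2=1
P@7,0 dof=1 J1 → L=8 J1=7 J2=1
M=3(L−1)−2J1−J2=3·7−2·7−1=6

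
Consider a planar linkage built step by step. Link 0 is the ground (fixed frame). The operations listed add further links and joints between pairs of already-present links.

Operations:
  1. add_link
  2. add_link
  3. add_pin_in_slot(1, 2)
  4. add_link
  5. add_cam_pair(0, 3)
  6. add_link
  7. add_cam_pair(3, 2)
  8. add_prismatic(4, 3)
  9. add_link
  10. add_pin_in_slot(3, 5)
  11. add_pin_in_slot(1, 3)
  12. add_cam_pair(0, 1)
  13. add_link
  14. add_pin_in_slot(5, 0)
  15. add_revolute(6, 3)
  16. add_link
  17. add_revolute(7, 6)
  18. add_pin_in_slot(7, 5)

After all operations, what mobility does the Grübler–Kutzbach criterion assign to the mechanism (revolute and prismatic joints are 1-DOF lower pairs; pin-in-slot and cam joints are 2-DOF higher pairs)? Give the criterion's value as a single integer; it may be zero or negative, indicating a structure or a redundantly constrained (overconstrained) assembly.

link 0 = ground. State L|J1|J2 = 1|0|0
+link1  2|0|0
+link2  3|0|0
PS(1,2) f=2→J2  3|0|1
+link3  4|0|1
C(0,3) f=2→J2  4|0|2
+link4  5|0|2
C(3,2) f=2→J2  5|0|3
P(4,3) f=1→J1  5|1|3
+link5  6|1|3
PS(3,5) f=2→J2  6|1|4
PS(1,3) f=2→J2  6|1|5
C(0,1) f=2→J2  6|1|6
+link6  7|1|6
PS(5,0) f=2→J2  7|1|7
R(6,3) f=1→J1  7|2|7
+link7  8|2|7
R(7,6) f=1→J1  8|3|7
PS(7,5) f=2→J2  8|3|8
M = 3(8−1)−2·3−8 = 21−6−8 = 7

M = 7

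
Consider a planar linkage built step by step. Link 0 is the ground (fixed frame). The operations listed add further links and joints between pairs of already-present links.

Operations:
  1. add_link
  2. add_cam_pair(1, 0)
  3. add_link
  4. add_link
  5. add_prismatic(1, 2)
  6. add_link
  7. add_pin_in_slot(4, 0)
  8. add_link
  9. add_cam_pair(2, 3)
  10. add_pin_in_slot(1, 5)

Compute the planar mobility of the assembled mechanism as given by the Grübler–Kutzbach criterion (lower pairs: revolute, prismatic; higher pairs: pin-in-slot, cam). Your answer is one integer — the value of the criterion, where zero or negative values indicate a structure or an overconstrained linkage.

(L,J1,J2)=(1,0,0); link0 fixed
link1: (2,0,0)
C 1-0 [J2]: (2,0,1)
link2: (3,0,1)
link3: (4,0,1)
P 1-2 [J1]: (4,1,1)
link4: (5,1,1)
PS 4-0 [J2]: (5,1,2)
link5: (6,1,2)
C 2-3 [J2]: (6,1,3)
PS 1-5 [J2]: (6,1,4)
Grübler: 3·5 − 2·1 − 4 = 9

M = 9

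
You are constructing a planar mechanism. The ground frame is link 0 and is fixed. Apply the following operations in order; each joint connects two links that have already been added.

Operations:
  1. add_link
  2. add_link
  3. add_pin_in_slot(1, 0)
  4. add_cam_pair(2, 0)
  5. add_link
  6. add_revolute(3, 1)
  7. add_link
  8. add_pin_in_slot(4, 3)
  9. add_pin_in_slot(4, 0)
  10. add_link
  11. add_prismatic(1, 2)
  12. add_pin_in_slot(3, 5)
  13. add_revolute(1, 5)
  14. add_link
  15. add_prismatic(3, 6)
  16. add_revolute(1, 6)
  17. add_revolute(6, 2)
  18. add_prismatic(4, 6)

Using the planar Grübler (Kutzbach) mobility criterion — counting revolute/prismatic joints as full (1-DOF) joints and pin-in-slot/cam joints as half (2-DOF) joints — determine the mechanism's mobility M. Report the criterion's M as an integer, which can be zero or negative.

M = -1

ground; <1,0,0>
#1 <2,0,0>
#2 <3,0,0>
PS:1↔0 J2 <3,0,1>
C:2↔0 J2 <3,0,2>
#3 <4,0,2>
R:3↔1 J1 <4,1,2>
#4 <5,1,2>
PS:4↔3 J2 <5,1,3>
PS:4↔0 J2 <5,1,4>
#5 <6,1,4>
P:1↔2 J1 <6,2,4>
PS:3↔5 J2 <6,2,5>
R:1↔5 J1 <6,3,5>
#6 <7,3,5>
P:3↔6 J1 <7,4,5>
R:1↔6 J1 <7,5,5>
R:6↔2 J1 <7,6,5>
P:4↔6 J1 <7,7,5>
3×6 − 2×7 − 1×5 = -1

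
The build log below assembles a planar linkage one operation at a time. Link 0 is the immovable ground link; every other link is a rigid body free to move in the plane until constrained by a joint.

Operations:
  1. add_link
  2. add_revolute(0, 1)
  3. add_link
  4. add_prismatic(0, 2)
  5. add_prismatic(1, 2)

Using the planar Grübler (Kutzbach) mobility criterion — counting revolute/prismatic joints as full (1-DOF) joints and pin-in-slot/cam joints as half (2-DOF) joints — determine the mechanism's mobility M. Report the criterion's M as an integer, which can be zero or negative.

link 0 = ground. State L|J1|J2 = 1|0|0
+link1  2|0|0
R(0,1) f=1→J1  2|1|0
+link2  3|1|0
P(0,2) f=1→J1  3|2|0
P(1,2) f=1→J1  3|3|0
M = 3(3−1)−2·3−0 = 6−6−0 = 0

M = 0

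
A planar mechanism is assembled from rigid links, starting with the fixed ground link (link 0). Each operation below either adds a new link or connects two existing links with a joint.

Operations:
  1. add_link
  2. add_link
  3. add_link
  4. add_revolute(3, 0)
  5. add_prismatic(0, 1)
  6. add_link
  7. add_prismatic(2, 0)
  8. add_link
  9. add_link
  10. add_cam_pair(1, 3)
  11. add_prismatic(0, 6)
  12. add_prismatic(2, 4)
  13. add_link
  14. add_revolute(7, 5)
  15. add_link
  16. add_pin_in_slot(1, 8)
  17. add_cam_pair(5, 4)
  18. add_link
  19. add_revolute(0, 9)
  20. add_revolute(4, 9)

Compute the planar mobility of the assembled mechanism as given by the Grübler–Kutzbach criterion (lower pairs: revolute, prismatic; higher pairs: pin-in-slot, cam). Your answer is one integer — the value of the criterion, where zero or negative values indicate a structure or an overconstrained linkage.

M = 8

link 0 = ground. State L|J1|J2 = 1|0|0
+link1  2|0|0
+link2  3|0|0
+link3  4|0|0
R(3,0) f=1→J1  4|1|0
P(0,1) f=1→J1  4|2|0
+link4  5|2|0
P(2,0) f=1→J1  5|3|0
+link5  6|3|0
+link6  7|3|0
C(1,3) f=2→J2  7|3|1
P(0,6) f=1→J1  7|4|1
P(2,4) f=1→J1  7|5|1
+link7  8|5|1
R(7,5) f=1→J1  8|6|1
+link8  9|6|1
PS(1,8) f=2→J2  9|6|2
C(5,4) f=2→J2  9|6|3
+link9  10|6|3
R(0,9) f=1→J1  10|7|3
R(4,9) f=1→J1  10|8|3
M = 3(10−1)−2·8−3 = 27−16−3 = 8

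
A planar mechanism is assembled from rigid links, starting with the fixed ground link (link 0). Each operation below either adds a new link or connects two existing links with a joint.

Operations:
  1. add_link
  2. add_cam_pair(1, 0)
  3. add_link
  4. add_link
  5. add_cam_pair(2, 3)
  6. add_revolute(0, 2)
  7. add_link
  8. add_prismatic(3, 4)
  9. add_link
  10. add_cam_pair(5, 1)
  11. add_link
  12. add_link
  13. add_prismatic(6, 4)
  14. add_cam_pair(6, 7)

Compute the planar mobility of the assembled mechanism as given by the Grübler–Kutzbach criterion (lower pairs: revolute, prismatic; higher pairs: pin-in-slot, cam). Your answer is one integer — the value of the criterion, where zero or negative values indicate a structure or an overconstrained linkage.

M = 11

[1;0;0] (link 0 is ground)
L+ [2;0;0]
C(1,0)∈J2 [2;0;1]
L+ [3;0;1]
L+ [4;0;1]
C(2,3)∈J2 [4;0;2]
R(0,2)∈J1 [4;1;2]
L+ [5;1;2]
P(3,4)∈J1 [5;2;2]
L+ [6;2;2]
C(5,1)∈J2 [6;2;3]
L+ [7;2;3]
L+ [8;2;3]
P(6,4)∈J1 [8;3;3]
C(6,7)∈J2 [8;3;4]
mobility = 21 − 6 − 4 = 11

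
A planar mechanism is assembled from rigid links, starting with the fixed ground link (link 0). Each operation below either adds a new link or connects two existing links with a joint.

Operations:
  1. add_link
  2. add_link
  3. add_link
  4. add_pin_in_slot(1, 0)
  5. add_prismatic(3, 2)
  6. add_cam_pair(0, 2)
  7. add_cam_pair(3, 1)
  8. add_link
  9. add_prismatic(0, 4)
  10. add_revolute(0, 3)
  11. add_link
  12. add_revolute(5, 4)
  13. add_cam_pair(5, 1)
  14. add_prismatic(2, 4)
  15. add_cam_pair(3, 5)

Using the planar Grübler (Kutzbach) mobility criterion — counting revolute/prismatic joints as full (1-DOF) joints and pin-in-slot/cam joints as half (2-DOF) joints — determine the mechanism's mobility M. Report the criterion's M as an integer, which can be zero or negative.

M = 0

ground; <1,0,0>
#1 <2,0,0>
#2 <3,0,0>
#3 <4,0,0>
PS:1↔0 J2 <4,0,1>
P:3↔2 J1 <4,1,1>
C:0↔2 J2 <4,1,2>
C:3↔1 J2 <4,1,3>
#4 <5,1,3>
P:0↔4 J1 <5,2,3>
R:0↔3 J1 <5,3,3>
#5 <6,3,3>
R:5↔4 J1 <6,4,3>
C:5↔1 J2 <6,4,4>
P:2↔4 J1 <6,5,4>
C:3↔5 J2 <6,5,5>
3×5 − 2×5 − 1×5 = 0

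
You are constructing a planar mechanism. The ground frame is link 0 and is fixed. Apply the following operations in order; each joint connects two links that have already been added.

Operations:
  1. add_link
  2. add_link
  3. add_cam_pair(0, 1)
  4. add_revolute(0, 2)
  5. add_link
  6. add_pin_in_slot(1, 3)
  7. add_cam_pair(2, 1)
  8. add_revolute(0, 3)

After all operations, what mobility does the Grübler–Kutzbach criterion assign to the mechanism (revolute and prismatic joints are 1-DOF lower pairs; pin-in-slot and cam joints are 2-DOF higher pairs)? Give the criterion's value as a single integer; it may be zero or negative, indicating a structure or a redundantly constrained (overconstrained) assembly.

M = 2

ground; <1,0,0>
#1 <2,0,0>
#2 <3,0,0>
C:0↔1 J2 <3,0,1>
R:0↔2 J1 <3,1,1>
#3 <4,1,1>
PS:1↔3 J2 <4,1,2>
C:2↔1 J2 <4,1,3>
R:0↔3 J1 <4,2,3>
3×3 − 2×2 − 1×3 = 2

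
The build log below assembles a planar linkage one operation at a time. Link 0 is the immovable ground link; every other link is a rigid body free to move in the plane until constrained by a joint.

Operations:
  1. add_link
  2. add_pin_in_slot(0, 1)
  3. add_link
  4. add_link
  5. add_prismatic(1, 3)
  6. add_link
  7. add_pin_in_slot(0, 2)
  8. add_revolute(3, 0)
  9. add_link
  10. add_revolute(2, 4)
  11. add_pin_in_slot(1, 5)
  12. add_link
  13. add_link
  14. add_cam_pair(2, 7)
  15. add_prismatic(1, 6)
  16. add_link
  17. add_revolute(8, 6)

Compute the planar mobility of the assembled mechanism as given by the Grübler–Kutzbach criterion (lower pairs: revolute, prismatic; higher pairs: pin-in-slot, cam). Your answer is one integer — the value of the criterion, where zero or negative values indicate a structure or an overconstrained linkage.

M = 10

ground; <1,0,0>
#1 <2,0,0>
PS:0↔1 J2 <2,0,1>
#2 <3,0,1>
#3 <4,0,1>
P:1↔3 J1 <4,1,1>
#4 <5,1,1>
PS:0↔2 J2 <5,1,2>
R:3↔0 J1 <5,2,2>
#5 <6,2,2>
R:2↔4 J1 <6,3,2>
PS:1↔5 J2 <6,3,3>
#6 <7,3,3>
#7 <8,3,3>
C:2↔7 J2 <8,3,4>
P:1↔6 J1 <8,4,4>
#8 <9,4,4>
R:8↔6 J1 <9,5,4>
3×8 − 2×5 − 1×4 = 10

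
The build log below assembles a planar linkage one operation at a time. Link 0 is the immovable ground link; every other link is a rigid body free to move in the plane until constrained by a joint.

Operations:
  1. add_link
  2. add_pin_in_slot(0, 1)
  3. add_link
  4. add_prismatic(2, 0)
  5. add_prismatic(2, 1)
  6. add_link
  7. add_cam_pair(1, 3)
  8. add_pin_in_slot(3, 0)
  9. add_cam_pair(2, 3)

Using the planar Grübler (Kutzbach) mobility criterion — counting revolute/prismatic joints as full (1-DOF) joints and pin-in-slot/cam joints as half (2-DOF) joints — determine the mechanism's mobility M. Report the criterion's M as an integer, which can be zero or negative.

[1;0;0] (link 0 is ground)
L+ [2;0;0]
PS(0,1)∈J2 [2;0;1]
L+ [3;0;1]
P(2,0)∈J1 [3;1;1]
P(2,1)∈J1 [3;2;1]
L+ [4;2;1]
C(1,3)∈J2 [4;2;2]
PS(3,0)∈J2 [4;2;3]
C(2,3)∈J2 [4;2;4]
mobility = 9 − 4 − 4 = 1

M = 1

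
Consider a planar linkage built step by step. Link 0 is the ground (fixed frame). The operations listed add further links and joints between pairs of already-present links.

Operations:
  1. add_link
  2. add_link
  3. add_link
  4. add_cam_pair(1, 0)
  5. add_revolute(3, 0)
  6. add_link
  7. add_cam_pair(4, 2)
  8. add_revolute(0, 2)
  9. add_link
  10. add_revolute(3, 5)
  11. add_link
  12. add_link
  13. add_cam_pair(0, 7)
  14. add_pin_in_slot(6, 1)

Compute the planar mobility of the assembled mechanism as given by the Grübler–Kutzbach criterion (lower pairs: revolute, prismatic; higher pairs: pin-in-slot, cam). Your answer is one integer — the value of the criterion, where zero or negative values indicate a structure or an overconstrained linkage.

M = 11

[1;0;0] (link 0 is ground)
L+ [2;0;0]
L+ [3;0;0]
L+ [4;0;0]
C(1,0)∈J2 [4;0;1]
R(3,0)∈J1 [4;1;1]
L+ [5;1;1]
C(4,2)∈J2 [5;1;2]
R(0,2)∈J1 [5;2;2]
L+ [6;2;2]
R(3,5)∈J1 [6;3;2]
L+ [7;3;2]
L+ [8;3;2]
C(0,7)∈J2 [8;3;3]
PS(6,1)∈J2 [8;3;4]
mobility = 21 − 6 − 4 = 11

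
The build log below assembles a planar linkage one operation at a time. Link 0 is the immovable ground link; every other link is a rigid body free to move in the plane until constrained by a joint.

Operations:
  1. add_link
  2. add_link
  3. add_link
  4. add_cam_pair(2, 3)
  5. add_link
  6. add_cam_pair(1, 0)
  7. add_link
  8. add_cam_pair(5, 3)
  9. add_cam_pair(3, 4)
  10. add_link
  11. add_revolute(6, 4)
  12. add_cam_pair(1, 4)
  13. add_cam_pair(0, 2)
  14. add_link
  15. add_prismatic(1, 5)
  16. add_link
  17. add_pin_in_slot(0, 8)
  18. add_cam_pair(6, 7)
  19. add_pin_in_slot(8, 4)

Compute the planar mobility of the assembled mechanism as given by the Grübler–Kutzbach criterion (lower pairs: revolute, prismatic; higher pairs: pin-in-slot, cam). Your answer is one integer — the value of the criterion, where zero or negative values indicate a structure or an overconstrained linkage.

M = 11

[1;0;0] (link 0 is ground)
L+ [2;0;0]
L+ [3;0;0]
L+ [4;0;0]
C(2,3)∈J2 [4;0;1]
L+ [5;0;1]
C(1,0)∈J2 [5;0;2]
L+ [6;0;2]
C(5,3)∈J2 [6;0;3]
C(3,4)∈J2 [6;0;4]
L+ [7;0;4]
R(6,4)∈J1 [7;1;4]
C(1,4)∈J2 [7;1;5]
C(0,2)∈J2 [7;1;6]
L+ [8;1;6]
P(1,5)∈J1 [8;2;6]
L+ [9;2;6]
PS(0,8)∈J2 [9;2;7]
C(6,7)∈J2 [9;2;8]
PS(8,4)∈J2 [9;2;9]
mobility = 24 − 4 − 9 = 11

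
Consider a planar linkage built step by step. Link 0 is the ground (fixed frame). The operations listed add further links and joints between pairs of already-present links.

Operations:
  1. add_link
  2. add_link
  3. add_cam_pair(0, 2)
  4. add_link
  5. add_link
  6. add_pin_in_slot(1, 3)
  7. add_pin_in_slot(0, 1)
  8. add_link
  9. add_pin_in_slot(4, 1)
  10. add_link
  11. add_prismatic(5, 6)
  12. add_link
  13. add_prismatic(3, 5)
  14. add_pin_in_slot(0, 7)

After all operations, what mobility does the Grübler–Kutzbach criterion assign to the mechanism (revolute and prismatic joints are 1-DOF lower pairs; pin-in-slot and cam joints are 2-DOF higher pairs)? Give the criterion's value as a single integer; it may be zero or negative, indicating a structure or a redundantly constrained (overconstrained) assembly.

M = 12

link 0 = ground. State L|J1|J2 = 1|0|0
+link1  2|0|0
+link2  3|0|0
C(0,2) f=2→J2  3|0|1
+link3  4|0|1
+link4  5|0|1
PS(1,3) f=2→J2  5|0|2
PS(0,1) f=2→J2  5|0|3
+link5  6|0|3
PS(4,1) f=2→J2  6|0|4
+link6  7|0|4
P(5,6) f=1→J1  7|1|4
+link7  8|1|4
P(3,5) f=1→J1  8|2|4
PS(0,7) f=2→J2  8|2|5
M = 3(8−1)−2·2−5 = 21−4−5 = 12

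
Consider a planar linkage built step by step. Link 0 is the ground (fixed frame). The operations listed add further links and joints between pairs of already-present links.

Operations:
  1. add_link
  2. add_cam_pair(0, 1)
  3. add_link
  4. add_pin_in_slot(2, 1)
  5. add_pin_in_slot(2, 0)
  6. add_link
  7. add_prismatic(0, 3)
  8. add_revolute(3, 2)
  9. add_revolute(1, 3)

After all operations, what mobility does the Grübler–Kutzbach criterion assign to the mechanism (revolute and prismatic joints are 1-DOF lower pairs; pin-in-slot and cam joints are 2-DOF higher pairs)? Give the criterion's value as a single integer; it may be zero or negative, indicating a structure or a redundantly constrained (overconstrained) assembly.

M = 0

link 0 = ground. State L|J1|J2 = 1|0|0
+link1  2|0|0
C(0,1) f=2→J2  2|0|1
+link2  3|0|1
PS(2,1) f=2→J2  3|0|2
PS(2,0) f=2→J2  3|0|3
+link3  4|0|3
P(0,3) f=1→J1  4|1|3
R(3,2) f=1→J1  4|2|3
R(1,3) f=1→J1  4|3|3
M = 3(4−1)−2·3−3 = 9−6−3 = 0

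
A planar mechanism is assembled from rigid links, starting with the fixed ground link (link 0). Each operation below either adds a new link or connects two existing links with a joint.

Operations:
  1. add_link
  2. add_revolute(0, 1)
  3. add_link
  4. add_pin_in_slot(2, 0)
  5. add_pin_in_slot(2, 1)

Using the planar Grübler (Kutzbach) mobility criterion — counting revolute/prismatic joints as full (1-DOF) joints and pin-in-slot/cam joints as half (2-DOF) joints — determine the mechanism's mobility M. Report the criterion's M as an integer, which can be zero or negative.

M = 2

L=1 J1=0 J2=0
add link → L=2 J1=0 J2=0
R@0,1 dof=1 J1 → L=2 J1=1 J2=0
add link → L=3 J1=1 J2=0
PS@2,0 dof=2 J2 → L=3 J1=1 J2=1
PS@2,1 dof=2 J2 → L=3 J1=1 J2=2
M=3(L−1)−2J1−J2=3·2−2·1−2=2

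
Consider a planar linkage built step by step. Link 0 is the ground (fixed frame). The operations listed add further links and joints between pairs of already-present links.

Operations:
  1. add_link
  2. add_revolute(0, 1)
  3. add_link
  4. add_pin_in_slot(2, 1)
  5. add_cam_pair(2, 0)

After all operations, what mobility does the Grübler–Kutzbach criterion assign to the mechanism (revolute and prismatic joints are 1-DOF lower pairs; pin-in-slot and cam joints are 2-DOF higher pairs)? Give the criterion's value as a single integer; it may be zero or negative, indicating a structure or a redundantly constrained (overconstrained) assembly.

L=1 J1=0 J2=0
add link → L=2 J1=0 J2=0
R@0,1 dof=1 J1 → L=2 J1=1 J2=0
add link → L=3 J1=1 J2=0
PS@2,1 dof=2 J2 → L=3 J1=1 J2=1
C@2,0 dof=2 J2 → L=3 J1=1 J2=2
M=3(L−1)−2J1−J2=3·2−2·1−2=2

M = 2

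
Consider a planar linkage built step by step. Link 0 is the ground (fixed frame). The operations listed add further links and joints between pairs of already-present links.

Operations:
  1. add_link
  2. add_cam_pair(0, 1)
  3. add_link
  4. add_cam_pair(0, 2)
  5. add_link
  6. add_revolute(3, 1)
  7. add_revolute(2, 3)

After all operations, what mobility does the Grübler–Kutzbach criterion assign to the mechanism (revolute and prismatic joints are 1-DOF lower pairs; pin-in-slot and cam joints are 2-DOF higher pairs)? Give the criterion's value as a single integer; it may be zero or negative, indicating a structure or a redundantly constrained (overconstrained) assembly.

link 0 = ground. State L|J1|J2 = 1|0|0
+link1  2|0|0
C(0,1) f=2→J2  2|0|1
+link2  3|0|1
C(0,2) f=2→J2  3|0|2
+link3  4|0|2
R(3,1) f=1→J1  4|1|2
R(2,3) f=1→J1  4|2|2
M = 3(4−1)−2·2−2 = 9−4−2 = 3

M = 3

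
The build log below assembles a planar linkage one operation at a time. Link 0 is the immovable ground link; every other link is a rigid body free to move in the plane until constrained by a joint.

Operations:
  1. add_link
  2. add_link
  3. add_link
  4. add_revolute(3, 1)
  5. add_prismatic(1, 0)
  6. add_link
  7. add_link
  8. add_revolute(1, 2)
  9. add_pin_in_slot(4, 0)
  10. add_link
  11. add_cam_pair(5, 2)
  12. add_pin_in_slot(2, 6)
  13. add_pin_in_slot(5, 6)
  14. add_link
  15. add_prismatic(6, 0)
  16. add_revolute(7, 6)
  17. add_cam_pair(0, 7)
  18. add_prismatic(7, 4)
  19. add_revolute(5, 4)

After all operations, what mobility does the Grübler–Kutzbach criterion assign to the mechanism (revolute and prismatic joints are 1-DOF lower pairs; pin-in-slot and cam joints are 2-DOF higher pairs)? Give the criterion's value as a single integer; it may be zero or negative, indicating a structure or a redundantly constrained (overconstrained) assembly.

L=1 J1=0 J2=0
add link → L=2 J1=0 J2=0
add link → L=3 J1=0 J2=0
add link → L=4 J1=0 J2=0
R@3,1 dof=1 J1 → L=4 J1=1 J2=0
P@1,0 dof=1 J1 → L=4 J1=2 J2=0
add link → L=5 J1=2 J2=0
add link → L=6 J1=2 J2=0
R@1,2 dof=1 J1 → L=6 J1=3 J2=0
PS@4,0 dof=2 J2 → L=6 J1=3 J2=1
add link → L=7 J1=3 J2=1
C@5,2 dof=2 J2 → L=7 J1=3 J2=2
PS@2,6 dof=2 J2 → L=7 J1=3 J2=3
PS@5,6 dof=2 J2 → L=7 J1=3 J2=4
add link → L=8 J1=3 J2=4
P@6,0 dof=1 J1 → L=8 J1=4 J2=4
R@7,6 dof=1 J1 → L=8 J1=5 J2=4
C@0,7 dof=2 J2 → L=8 J1=5 J2=5
P@7,4 dof=1 J1 → L=8 J1=6 J2=5
R@5,4 dof=1 J1 → L=8 J1=7 J2=5
M=3(L−1)−2J1−J2=3·7−2·7−5=2

M = 2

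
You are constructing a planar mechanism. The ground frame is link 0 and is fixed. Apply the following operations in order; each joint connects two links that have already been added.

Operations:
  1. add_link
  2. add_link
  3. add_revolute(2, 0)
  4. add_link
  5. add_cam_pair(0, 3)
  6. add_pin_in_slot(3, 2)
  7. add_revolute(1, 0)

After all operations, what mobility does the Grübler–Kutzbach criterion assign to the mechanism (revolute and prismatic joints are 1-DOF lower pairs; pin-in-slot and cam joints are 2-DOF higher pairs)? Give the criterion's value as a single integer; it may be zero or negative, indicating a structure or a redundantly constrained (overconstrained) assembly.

ground; <1,0,0>
#1 <2,0,0>
#2 <3,0,0>
R:2↔0 J1 <3,1,0>
#3 <4,1,0>
C:0↔3 J2 <4,1,1>
PS:3↔2 J2 <4,1,2>
R:1↔0 J1 <4,2,2>
3×3 − 2×2 − 1×2 = 3

M = 3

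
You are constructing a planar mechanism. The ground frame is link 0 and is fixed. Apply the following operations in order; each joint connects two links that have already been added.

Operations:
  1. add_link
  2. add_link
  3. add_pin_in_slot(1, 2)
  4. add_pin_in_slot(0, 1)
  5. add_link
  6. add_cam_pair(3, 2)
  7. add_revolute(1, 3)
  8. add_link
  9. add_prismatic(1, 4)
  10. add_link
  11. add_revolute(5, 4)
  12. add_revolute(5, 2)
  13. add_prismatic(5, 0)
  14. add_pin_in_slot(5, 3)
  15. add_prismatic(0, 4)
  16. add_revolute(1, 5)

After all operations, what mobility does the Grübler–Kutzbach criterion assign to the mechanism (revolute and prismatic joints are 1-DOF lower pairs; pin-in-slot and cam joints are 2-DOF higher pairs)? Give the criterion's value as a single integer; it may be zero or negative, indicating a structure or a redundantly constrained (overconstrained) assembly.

M = -3

ground; <1,0,0>
#1 <2,0,0>
#2 <3,0,0>
PS:1↔2 J2 <3,0,1>
PS:0↔1 J2 <3,0,2>
#3 <4,0,2>
C:3↔2 J2 <4,0,3>
R:1↔3 J1 <4,1,3>
#4 <5,1,3>
P:1↔4 J1 <5,2,3>
#5 <6,2,3>
R:5↔4 J1 <6,3,3>
R:5↔2 J1 <6,4,3>
P:5↔0 J1 <6,5,3>
PS:5↔3 J2 <6,5,4>
P:0↔4 J1 <6,6,4>
R:1↔5 J1 <6,7,4>
3×5 − 2×7 − 1×4 = -3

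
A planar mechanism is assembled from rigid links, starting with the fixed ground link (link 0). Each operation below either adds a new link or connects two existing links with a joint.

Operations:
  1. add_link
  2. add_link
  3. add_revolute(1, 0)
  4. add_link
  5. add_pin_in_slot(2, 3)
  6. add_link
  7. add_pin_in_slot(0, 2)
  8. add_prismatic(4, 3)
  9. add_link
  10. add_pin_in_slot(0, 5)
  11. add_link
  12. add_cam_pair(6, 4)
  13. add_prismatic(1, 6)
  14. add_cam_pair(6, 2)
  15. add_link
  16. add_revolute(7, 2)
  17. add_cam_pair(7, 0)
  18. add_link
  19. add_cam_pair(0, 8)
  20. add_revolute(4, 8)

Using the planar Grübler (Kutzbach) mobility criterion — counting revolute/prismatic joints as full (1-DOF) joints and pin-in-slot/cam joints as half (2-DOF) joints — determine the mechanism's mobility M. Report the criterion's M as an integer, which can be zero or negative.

M = 7

[1;0;0] (link 0 is ground)
L+ [2;0;0]
L+ [3;0;0]
R(1,0)∈J1 [3;1;0]
L+ [4;1;0]
PS(2,3)∈J2 [4;1;1]
L+ [5;1;1]
PS(0,2)∈J2 [5;1;2]
P(4,3)∈J1 [5;2;2]
L+ [6;2;2]
PS(0,5)∈J2 [6;2;3]
L+ [7;2;3]
C(6,4)∈J2 [7;2;4]
P(1,6)∈J1 [7;3;4]
C(6,2)∈J2 [7;3;5]
L+ [8;3;5]
R(7,2)∈J1 [8;4;5]
C(7,0)∈J2 [8;4;6]
L+ [9;4;6]
C(0,8)∈J2 [9;4;7]
R(4,8)∈J1 [9;5;7]
mobility = 24 − 10 − 7 = 7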